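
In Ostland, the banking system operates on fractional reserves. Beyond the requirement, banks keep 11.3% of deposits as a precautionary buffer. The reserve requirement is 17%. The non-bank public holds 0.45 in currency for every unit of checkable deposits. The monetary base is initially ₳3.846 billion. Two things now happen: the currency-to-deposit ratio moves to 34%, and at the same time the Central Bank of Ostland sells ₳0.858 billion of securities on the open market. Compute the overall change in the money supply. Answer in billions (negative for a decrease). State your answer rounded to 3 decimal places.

-1.181 billion

Before: m₁ = (1 + 0.45) / (0.17 + 0.113 + 0.45) ≈ 1.97817, MB₁ = 3.846, so M₁ = 1.97817 × 3.846 ≈ 7.608 billion.
After: m₂ = (1 + 0.34) / (0.17 + 0.113 + 0.34) ≈ 2.15088, MB₂ = 3.846 − 0.858 = 2.988, so M₂ = 2.15088 × 2.988 ≈ 6.4268 billion.
ΔM = M₂ − M₁ = 6.4268 − 7.608 = -1.1812 billion.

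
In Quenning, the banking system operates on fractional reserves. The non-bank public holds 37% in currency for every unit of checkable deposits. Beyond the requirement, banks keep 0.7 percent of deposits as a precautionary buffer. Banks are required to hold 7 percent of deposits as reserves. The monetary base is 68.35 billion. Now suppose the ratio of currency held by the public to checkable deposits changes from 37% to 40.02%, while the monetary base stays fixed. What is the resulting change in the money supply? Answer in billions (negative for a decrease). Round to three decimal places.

-8.932 billion

Initially m₁ = (1 + 0.37) / (0.07 + 0.007 + 0.37) ≈ 3.064877, so M₁ = 3.064877 × 68.35 ≈ 209.4843 billion.
After the change m₂ = (1 + 0.4002) / (0.07 + 0.007 + 0.4002) ≈ 2.934199, so M₂ = 2.934199 × 68.35 ≈ 200.5525 billion.
ΔM = M₂ − M₁ = 200.5525 − 209.4843 = -8.9318 billion.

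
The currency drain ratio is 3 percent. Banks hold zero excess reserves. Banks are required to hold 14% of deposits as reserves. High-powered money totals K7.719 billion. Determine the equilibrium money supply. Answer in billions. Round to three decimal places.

K46.768 billion

The money multiplier is m = (1 + c) / (rr + c) = (1 + 0.03) / (0.14 + 0.03) ≈ 6.05882.
So M = m × MB = 6.05882 × 7.719 ≈ 46.768 billion.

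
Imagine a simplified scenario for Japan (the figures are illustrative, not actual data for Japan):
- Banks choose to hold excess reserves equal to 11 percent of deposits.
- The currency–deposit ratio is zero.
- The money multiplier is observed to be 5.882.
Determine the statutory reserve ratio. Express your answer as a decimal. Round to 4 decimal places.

Using m = 5.882. Since m = (1 + c)/(c + rr + e), the denominator satisfies c + rr + e = (1 + c)/m = (1 + 0) / 5.882 ≈ 0.170010.
With c = 0 and e = 0.11, the statutory reserve ratio is 0.170010 − 0 − 0.11 = 0.06001.

0.0600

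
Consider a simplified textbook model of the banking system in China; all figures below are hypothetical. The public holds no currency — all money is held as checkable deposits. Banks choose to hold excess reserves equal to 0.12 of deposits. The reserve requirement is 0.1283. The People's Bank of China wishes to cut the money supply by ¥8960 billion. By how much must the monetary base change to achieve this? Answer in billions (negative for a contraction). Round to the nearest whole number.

-2225 billion

The money multiplier is m = 1 / (rr + e) = 1 / (0.1283 + 0.12) ≈ 4.02739.
ΔMB = ΔM / m = (−8960) / 4.02739 ≈ -2224.7659 billion.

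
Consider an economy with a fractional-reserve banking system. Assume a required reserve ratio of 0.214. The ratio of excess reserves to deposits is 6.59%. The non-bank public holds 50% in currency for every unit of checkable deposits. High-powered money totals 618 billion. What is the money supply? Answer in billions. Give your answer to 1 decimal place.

The money multiplier is m = (1 + c) / (rr + e + c) = (1 + 0.5) / (0.214 + 0.0659 + 0.5) ≈ 1.92332.
So M = m × MB = 1.92332 × 618 ≈ 1188.6118 billion.

1188.6 billion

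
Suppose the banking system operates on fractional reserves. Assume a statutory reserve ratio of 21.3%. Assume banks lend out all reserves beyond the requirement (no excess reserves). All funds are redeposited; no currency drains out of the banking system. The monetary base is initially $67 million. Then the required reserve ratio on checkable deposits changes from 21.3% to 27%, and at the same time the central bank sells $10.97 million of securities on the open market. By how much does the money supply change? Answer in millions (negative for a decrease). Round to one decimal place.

-107.0 million

Before: m₁ = 1 / (0.213) ≈ 4.6948, MB₁ = 67, so M₁ = 4.6948 × 67 = 314.5516 million.
After: m₂ = 1 / (0.27) ≈ 3.7037, MB₂ = 67 − 10.97 = 56.03, so M₂ = 3.7037 × 56.03 ≈ 207.5183 million.
ΔM = M₂ − M₁ = 207.5183 − 314.5516 = -107.0333 million.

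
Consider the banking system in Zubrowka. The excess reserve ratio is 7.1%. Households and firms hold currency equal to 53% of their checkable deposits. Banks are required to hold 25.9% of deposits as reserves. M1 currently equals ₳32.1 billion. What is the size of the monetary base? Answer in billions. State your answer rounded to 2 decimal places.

The money multiplier is m = (1 + c) / (rr + e + c) = (1 + 0.53) / (0.259 + 0.071 + 0.53) ≈ 1.77907.
MB = M / m = 32.1 / 1.77907 ≈ 18.0431 billion.

₳18.04 billion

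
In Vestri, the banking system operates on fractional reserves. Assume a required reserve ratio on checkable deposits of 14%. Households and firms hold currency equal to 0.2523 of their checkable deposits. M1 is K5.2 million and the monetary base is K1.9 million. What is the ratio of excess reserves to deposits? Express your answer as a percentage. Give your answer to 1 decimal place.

Using m = M/MB = 5.2/1.9 ≈ 2.736842. Since m = (1 + c)/(c + rr + e), the denominator satisfies c + rr + e = (1 + c)/m = (1 + 0.2523) / 2.736842 ≈ 0.457571.
With c = 0.2523 and rr = 0.14, the ratio of excess reserves to deposits is 0.457571 − 0.2523 − 0.14 = 0.065271.

6.5%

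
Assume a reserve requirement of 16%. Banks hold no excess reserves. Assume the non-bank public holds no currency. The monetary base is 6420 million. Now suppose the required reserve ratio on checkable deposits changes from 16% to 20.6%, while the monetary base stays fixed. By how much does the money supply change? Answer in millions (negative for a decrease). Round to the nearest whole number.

Initially m₁ = 1 / (0.16) = 6.25, so M₁ = 6.25 × 6420 = 40125 million.
After the change m₂ = 1 / (0.206) ≈ 4.85437, so M₂ = 4.85437 × 6420 = 31165.0554 million.
ΔM = M₂ − M₁ = 31165.0554 − 40125 = -8959.9446 million.

-8960 million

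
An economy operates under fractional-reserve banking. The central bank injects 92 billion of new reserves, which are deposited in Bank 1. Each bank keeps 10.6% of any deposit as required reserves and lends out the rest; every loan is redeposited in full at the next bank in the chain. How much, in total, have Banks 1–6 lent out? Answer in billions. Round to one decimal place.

Bank i lends (1 − rr)^i of the original deposit: Bank 1 lends 92·0.8940 = 82.2480, Bank 2 lends 92·0.8940² ≈ 73.5297, and so on.
Summing a geometric series: total = 92·[0.8940·(1 − 0.8940^6) / (1 − 0.8940)] ≈ 379.7883 billion.

379.8 billion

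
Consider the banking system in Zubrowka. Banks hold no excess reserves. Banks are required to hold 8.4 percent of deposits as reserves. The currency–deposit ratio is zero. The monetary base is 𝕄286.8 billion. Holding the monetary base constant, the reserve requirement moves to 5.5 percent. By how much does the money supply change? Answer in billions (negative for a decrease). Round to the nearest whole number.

Initially m₁ = 1 / (0.084) ≈ 11.9048, so M₁ = 11.9048 × 286.8 ≈ 3414.2966 billion.
After the change m₂ = 1 / (0.055) ≈ 18.1818, so M₂ = 18.1818 × 286.8 ≈ 5214.5402 billion.
ΔM = M₂ − M₁ = 5214.5402 − 3414.2966 = 1800.2436 billion.

𝕄1800 billion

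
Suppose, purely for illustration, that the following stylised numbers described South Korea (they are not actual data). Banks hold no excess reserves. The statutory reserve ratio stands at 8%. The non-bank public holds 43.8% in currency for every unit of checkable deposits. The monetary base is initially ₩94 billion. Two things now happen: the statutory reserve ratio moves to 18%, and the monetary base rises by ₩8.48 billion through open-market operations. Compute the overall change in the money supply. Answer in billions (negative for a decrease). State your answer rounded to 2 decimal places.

Before: m₁ = (1 + 0.438) / (0.08 + 0.438) ≈ 2.776062, MB₁ = 94, so M₁ = 2.776062 × 94 ≈ 260.9498 billion.
After: m₂ = (1 + 0.438) / (0.18 + 0.438) ≈ 2.326861, MB₂ = 94 + 8.48 = 102.48, so M₂ = 2.326861 × 102.48 ≈ 238.4567 billion.
ΔM = M₂ − M₁ = 238.4567 − 260.9498 = -22.4931 billion.

-22.49 billion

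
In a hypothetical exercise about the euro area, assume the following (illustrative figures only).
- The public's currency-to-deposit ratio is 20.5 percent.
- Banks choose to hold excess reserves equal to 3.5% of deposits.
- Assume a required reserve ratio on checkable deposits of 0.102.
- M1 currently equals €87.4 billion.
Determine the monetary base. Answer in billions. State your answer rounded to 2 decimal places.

The money multiplier is m = (1 + c) / (rr + e + c) = (1 + 0.205) / (0.102 + 0.035 + 0.205) ≈ 3.52339.
MB = M / m = 87.4 / 3.52339 ≈ 24.8057 billion.

€24.81 billion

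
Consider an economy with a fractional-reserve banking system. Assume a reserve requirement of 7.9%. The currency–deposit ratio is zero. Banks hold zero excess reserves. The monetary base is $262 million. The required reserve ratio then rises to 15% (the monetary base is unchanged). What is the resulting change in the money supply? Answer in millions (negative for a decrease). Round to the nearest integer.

-1570 million

Initially m₁ = 1 / (0.079) ≈ 12.6582, so M₁ = 12.6582 × 262 = 3316.4484 million.
After the change m₂ = 1 / (0.15) ≈ 6.6667, so M₂ = 6.6667 × 262 = 1746.6754 million.
ΔM = M₂ − M₁ = 1746.6754 − 3316.4484 = -1569.773 million.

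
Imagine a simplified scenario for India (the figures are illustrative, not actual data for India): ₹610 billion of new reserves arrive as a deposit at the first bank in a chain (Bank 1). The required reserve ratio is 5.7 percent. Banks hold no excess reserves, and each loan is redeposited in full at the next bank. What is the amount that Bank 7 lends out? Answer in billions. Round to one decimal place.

Each bank lends a fraction (1 − rr) = 0.9430 of the deposit it receives, so Bank 7 receives 610·0.9430^6 and lends 610·0.9430^7 ≈ 404.4936 billion.

₹404.5 billion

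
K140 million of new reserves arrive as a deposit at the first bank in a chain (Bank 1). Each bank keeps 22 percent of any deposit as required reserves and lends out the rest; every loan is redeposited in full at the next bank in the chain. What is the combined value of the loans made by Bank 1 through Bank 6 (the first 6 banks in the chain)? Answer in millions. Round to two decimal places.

Bank i lends (1 − rr)^i of the original deposit: Bank 1 lends 140·0.7800 = 109.2000, Bank 2 lends 140·0.7800² = 85.1760, and so on.
Summing a geometric series: total = 140·[0.7800·(1 − 0.7800^6) / (1 − 0.7800)] ≈ 384.5827 million.

K384.58 million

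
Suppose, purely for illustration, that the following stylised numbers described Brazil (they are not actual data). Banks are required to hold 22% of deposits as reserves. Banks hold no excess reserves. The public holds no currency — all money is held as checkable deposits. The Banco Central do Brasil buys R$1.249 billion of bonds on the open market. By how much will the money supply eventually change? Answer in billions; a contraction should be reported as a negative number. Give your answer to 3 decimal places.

R$5.677 billion

The simple money multiplier is m = 1/rr = 1/0.22 ≈ 4.54545.
An open-market purchase increases the monetary base by 1.249 billion, so ΔM = m × ΔMB = 4.54545 × 1.249 ≈ 5.6773 billion.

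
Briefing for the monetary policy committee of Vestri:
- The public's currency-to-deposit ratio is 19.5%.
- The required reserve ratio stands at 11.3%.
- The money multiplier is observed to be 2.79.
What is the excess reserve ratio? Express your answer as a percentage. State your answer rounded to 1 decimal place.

12.0%

Using m = 2.79. Since m = (1 + c)/(c + rr + e), the denominator satisfies c + rr + e = (1 + c)/m = (1 + 0.195) / 2.79 ≈ 0.428315.
With c = 0.195 and rr = 0.113, the excess reserve ratio is 0.428315 − 0.195 − 0.113 = 0.120315.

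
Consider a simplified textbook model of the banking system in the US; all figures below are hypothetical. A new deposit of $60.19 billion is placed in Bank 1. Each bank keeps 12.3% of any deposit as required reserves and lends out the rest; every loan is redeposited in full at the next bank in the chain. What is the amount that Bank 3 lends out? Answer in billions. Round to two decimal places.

$40.60 billion

Each bank lends a fraction (1 − rr) = 0.8770 of the deposit it receives, so Bank 3 receives 60.19·0.8770^2 and lends 60.19·0.8770^3 ≈ 40.5997 billion.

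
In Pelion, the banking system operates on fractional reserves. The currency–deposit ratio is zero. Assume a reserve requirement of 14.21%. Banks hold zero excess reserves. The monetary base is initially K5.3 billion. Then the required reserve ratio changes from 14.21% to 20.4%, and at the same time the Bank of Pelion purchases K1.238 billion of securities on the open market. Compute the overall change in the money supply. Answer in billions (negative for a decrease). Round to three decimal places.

Before: m₁ = 1 / (0.1421) ≈ 7.03730, MB₁ = 5.3, so M₁ = 7.03730 × 5.3 ≈ 37.2977 billion.
After: m₂ = 1 / (0.204) ≈ 4.90196, MB₂ = 5.3 + 1.238 = 6.538, so M₂ = 4.90196 × 6.538 ≈ 32.049 billion.
ΔM = M₂ − M₁ = 32.049 − 37.2977 = -5.2487 billion.

-5.249 billion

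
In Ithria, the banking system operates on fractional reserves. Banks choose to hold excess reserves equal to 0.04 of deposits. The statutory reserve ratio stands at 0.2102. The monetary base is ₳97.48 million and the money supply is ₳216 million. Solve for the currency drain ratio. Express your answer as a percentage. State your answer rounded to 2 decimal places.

Using m = M/MB = 216/97.48 ≈ 2.215839. From m = (1 + c)/(c + rr + e), rearranging gives 1 + c = m·(c + rr + e), so c·(1 − m) = m·(rr + e) − 1.
Hence c = [m·(rr + e) − 1]/(1 − m) = [2.215839 × (0.2102 + 0.04) − 1] / (1 − 2.215839) ≈ 0.366493.

36.65%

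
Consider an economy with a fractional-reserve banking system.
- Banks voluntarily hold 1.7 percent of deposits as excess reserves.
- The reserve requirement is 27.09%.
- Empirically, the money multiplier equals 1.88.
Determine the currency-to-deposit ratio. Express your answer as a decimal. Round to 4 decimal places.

Using m = 1.88. From m = (1 + c)/(c + rr + e), rearranging gives 1 + c = m·(c + rr + e), so c·(1 − m) = m·(rr + e) − 1.
Hence c = [m·(rr + e) − 1]/(1 − m) = [1.88 × (0.2709 + 0.017) − 1] / (1 − 1.88) ≈ 0.521305.

0.5213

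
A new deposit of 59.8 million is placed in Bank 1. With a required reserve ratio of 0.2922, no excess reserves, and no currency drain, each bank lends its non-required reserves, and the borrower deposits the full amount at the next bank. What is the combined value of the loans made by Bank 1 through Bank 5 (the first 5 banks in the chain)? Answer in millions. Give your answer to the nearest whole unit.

Bank i lends (1 − rr)^i of the original deposit: Bank 1 lends 59.8·0.7078 ≈ 42.3264, Bank 2 lends 59.8·0.7078² ≈ 29.9587, and so on.
Summing a geometric series: total = 59.8·[0.7078·(1 − 0.7078^5) / (1 − 0.7078)] ≈ 119.1217 million.

119 million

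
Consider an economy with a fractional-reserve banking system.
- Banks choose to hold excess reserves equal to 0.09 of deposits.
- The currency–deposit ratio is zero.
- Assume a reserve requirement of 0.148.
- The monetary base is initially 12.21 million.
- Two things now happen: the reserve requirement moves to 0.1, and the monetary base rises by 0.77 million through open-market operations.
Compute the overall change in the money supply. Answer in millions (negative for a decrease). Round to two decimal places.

Before: m₁ = 1 / (0.148 + 0.09) ≈ 4.20168, MB₁ = 12.21, so M₁ = 4.20168 × 12.21 ≈ 51.3025 million.
After: m₂ = 1 / (0.1 + 0.09) ≈ 5.26316, MB₂ = 12.21 + 0.77 = 12.98, so M₂ = 5.26316 × 12.98 ≈ 68.3158 million.
ΔM = M₂ − M₁ = 68.3158 − 51.3025 = 17.0133 million.

17.01 million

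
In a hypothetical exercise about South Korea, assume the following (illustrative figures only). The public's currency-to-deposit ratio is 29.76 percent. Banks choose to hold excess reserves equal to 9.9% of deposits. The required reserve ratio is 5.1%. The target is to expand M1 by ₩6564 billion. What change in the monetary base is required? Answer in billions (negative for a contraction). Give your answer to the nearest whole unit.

₩2264 billion

The money multiplier is m = (1 + c) / (rr + e + c) = (1 + 0.2976) / (0.051 + 0.099 + 0.2976) ≈ 2.89902.
ΔMB = ΔM / m = (+6564) / 2.89902 ≈ 2264.2134 billion.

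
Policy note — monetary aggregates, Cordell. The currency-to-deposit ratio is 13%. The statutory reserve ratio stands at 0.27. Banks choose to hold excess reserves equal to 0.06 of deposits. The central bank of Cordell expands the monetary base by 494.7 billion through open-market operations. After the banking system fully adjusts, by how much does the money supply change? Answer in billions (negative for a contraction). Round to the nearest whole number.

1215 billion

The money multiplier is m = (1 + c) / (rr + e + c) = (1 + 0.13) / (0.27 + 0.06 + 0.13) ≈ 2.4565.
The purchase adds 494.7 billion of base, so ΔM = m × ΔMB = 2.4565 × (+494.7) ≈ 1215.2305 billion.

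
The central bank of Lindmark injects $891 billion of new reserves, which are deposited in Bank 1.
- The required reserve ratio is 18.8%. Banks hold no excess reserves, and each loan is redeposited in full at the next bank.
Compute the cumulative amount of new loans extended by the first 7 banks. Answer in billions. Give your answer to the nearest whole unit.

$2953 billion

Bank i lends (1 − rr)^i of the original deposit: Bank 1 lends 891·0.8120 = 723.4920, Bank 2 lends 891·0.8120² ≈ 587.4755, and so on.
Summing a geometric series: total = 891·[0.8120·(1 − 0.8120^7) / (1 − 0.8120)] ≈ 2952.6503 billion.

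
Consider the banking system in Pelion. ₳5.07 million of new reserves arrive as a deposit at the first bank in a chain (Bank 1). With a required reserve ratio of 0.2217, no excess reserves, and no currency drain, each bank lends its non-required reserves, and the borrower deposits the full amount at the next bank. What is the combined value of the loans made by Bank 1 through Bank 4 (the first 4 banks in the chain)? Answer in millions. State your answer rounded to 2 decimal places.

₳11.27 million

Bank i lends (1 − rr)^i of the original deposit: Bank 1 lends 5.07·0.7783 ≈ 3.9460, Bank 2 lends 5.07·0.7783² ≈ 3.0712, and so on.
Summing a geometric series: total = 5.07·[0.7783·(1 − 0.7783^4) / (1 − 0.7783)] ≈ 11.2678 million.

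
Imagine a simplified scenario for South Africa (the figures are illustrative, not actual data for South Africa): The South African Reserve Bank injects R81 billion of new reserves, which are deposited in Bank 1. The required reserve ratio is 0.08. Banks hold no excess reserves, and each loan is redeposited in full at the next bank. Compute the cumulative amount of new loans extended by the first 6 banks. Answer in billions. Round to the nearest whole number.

R367 billion

Bank i lends (1 − rr)^i of the original deposit: Bank 1 lends 81·0.9200 = 74.5200, Bank 2 lends 81·0.9200² = 68.5584, and so on.
Summing a geometric series: total = 81·[0.9200·(1 − 0.9200^6) / (1 − 0.9200)] ≈ 366.6803 billion.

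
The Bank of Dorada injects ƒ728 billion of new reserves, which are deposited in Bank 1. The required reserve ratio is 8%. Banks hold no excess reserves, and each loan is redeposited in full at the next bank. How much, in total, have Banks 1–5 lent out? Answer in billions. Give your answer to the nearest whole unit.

ƒ2854 billion

Bank i lends (1 − rr)^i of the original deposit: Bank 1 lends 728·0.9200 = 669.7600, Bank 2 lends 728·0.9200² = 616.1792, and so on.
Summing a geometric series: total = 728·[0.9200·(1 − 0.9200^5) / (1 − 0.9200)] ≈ 2854.1695 billion.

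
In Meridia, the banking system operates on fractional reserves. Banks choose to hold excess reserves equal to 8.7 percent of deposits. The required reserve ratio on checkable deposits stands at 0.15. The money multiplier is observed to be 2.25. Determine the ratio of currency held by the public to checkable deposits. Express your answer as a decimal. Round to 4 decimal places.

Using m = 2.25. From m = (1 + c)/(c + rr + e), rearranging gives 1 + c = m·(c + rr + e), so c·(1 − m) = m·(rr + e) − 1.
Hence c = [m·(rr + e) − 1]/(1 − m) = [2.25 × (0.15 + 0.087) − 1] / (1 − 2.25) = 0.373400.

0.3734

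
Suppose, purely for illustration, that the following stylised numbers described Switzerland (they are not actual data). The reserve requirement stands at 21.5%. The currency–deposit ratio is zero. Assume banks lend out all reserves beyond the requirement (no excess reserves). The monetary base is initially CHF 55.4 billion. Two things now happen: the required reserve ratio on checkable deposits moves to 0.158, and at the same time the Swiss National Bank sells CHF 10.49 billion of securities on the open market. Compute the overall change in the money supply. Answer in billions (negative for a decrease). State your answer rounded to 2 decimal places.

Before: m₁ = 1 / (0.215) ≈ 4.65116, MB₁ = 55.4, so M₁ = 4.65116 × 55.4 ≈ 257.6743 billion.
After: m₂ = 1 / (0.158) ≈ 6.32911, MB₂ = 55.4 − 10.49 = 44.91, so M₂ = 6.32911 × 44.91 ≈ 284.2403 billion.
ΔM = M₂ − M₁ = 284.2403 − 257.6743 = 26.566 billion.

CHF 26.57 billion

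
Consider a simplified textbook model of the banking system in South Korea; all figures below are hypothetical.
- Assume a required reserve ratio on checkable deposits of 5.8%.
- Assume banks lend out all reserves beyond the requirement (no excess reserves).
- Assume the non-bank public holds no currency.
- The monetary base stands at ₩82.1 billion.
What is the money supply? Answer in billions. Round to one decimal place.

₩1415.5 billion

With no currency drain or excess reserves, the money multiplier is m = 1/rr = 1/0.058 ≈ 17.2414.
Money supply M = m × MB = 17.2414 × 82.1 ≈ 1415.5189 billion.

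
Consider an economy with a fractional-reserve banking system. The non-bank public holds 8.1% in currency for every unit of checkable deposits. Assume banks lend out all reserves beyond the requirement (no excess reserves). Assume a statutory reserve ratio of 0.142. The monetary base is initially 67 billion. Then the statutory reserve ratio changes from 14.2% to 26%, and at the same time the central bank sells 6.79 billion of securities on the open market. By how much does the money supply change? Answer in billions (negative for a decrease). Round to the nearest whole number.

Before: m₁ = (1 + 0.081) / (0.142 + 0.081) ≈ 4.8475, MB₁ = 67, so M₁ = 4.8475 × 67 = 324.7825 billion.
After: m₂ = (1 + 0.081) / (0.26 + 0.081) ≈ 3.1701, MB₂ = 67 − 6.79 = 60.21, so M₂ = 3.1701 × 60.21 ≈ 190.8717 billion.
ΔM = M₂ − M₁ = 190.8717 − 324.7825 = -133.9108 billion.

-134 billion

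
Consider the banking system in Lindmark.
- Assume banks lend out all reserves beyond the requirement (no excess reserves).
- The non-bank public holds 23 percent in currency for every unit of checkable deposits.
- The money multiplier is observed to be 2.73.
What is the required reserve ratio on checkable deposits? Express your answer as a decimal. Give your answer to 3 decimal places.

0.221

Using m = 2.73. Since m = (1 + c)/(c + rr + e), the denominator satisfies c + rr + e = (1 + c)/m = (1 + 0.23) / 2.73 ≈ 0.450549.
With c = 0.23 and e = 0, the required reserve ratio on checkable deposits is 0.450549 − 0.23 − 0 = 0.220549.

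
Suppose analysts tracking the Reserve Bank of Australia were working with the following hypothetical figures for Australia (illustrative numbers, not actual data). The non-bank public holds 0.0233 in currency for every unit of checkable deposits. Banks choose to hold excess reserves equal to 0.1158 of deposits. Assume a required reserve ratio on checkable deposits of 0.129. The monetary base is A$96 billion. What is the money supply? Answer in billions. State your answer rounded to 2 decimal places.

The money multiplier is m = (1 + c) / (rr + e + c) = (1 + 0.0233) / (0.129 + 0.1158 + 0.0233) ≈ 3.81686.
So M = m × MB = 3.81686 × 96 ≈ 366.4186 billion.

A$366.42 billion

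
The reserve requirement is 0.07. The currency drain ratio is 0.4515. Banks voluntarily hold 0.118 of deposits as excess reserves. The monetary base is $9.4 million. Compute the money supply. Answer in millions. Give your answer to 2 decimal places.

The money multiplier is m = (1 + c) / (rr + e + c) = (1 + 0.4515) / (0.07 + 0.118 + 0.4515) ≈ 2.2697.
So M = m × MB = 2.2697 × 9.4 ≈ 21.3352 million.

$21.34 million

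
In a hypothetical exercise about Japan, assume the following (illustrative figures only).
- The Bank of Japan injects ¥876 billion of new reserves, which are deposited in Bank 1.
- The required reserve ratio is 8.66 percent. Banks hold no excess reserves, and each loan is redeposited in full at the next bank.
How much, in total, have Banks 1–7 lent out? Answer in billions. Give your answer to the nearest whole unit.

Bank i lends (1 − rr)^i of the original deposit: Bank 1 lends 876·0.9134 = 800.1384, Bank 2 lends 876·0.9134² ≈ 730.8464, and so on.
Summing a geometric series: total = 876·[0.9134·(1 − 0.9134^7) / (1 − 0.9134)] ≈ 4338.5911 billion.

¥4339 billion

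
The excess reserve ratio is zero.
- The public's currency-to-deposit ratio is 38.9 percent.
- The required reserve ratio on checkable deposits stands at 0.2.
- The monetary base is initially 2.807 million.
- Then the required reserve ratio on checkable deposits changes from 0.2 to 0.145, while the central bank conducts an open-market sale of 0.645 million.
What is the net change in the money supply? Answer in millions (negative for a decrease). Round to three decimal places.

Before: m₁ = (1 + 0.389) / (0.2 + 0.389) ≈ 2.35823, MB₁ = 2.807, so M₁ = 2.35823 × 2.807 ≈ 6.6196 million.
After: m₂ = (1 + 0.389) / (0.145 + 0.389) ≈ 2.60112, MB₂ = 2.807 − 0.645 = 2.162, so M₂ = 2.60112 × 2.162 ≈ 5.6236 million.
ΔM = M₂ − M₁ = 5.6236 − 6.6196 = -0.996 million.

-0.996 million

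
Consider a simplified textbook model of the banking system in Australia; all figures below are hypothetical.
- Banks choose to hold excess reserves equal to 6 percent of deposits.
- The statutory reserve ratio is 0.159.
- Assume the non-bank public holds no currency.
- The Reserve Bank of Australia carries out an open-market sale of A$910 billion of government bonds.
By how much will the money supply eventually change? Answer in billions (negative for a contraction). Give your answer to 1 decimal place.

The money multiplier is m = 1 / (rr + e) = 1 / (0.159 + 0.06) ≈ 4.56621.
The sale removes 910 billion of base, so ΔM = m × ΔMB = 4.56621 × (−910) = -4155.2511 billion.

-4155.3 billion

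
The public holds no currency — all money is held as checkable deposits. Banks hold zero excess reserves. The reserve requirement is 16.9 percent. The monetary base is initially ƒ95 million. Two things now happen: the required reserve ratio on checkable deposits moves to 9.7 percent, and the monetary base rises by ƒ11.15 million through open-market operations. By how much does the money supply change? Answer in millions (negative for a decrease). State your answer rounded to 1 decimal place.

Before: m₁ = 1 / (0.169) ≈ 5.91716, MB₁ = 95, so M₁ = 5.91716 × 95 = 562.1302 million.
After: m₂ = 1 / (0.097) ≈ 10.30928, MB₂ = 95 + 11.15 = 106.15, so M₂ = 10.30928 × 106.15 ≈ 1094.3301 million.
ΔM = M₂ − M₁ = 1094.3301 − 562.1302 = 532.1999 million.

ƒ532.2 million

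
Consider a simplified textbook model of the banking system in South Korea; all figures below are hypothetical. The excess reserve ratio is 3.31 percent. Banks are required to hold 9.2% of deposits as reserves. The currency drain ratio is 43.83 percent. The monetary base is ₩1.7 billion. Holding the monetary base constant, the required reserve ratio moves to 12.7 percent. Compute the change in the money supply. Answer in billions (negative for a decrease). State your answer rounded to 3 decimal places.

Initially m₁ = (1 + 0.4383) / (0.092 + 0.0331 + 0.4383) ≈ 2.55289, so M₁ = 2.55289 × 1.7 ≈ 4.3399 billion.
After the change m₂ = (1 + 0.4383) / (0.127 + 0.0331 + 0.4383) ≈ 2.40358, so M₂ = 2.40358 × 1.7 ≈ 4.0861 billion.
ΔM = M₂ − M₁ = 4.0861 − 4.3399 = -0.2538 billion.

-0.254 billion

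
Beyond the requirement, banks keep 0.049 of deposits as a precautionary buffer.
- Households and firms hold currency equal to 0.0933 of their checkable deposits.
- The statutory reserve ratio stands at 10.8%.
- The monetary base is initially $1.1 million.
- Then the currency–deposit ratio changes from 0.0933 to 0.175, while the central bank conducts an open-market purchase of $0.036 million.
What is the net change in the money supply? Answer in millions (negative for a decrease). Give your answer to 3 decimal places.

Before: m₁ = (1 + 0.0933) / (0.108 + 0.049 + 0.0933) ≈ 4.36796, MB₁ = 1.1, so M₁ = 4.36796 × 1.1 ≈ 4.8048 million.
After: m₂ = (1 + 0.175) / (0.108 + 0.049 + 0.175) ≈ 3.53916, MB₂ = 1.1 + 0.036 = 1.136, so M₂ = 3.53916 × 1.136 ≈ 4.0205 million.
ΔM = M₂ − M₁ = 4.0205 − 4.8048 = -0.7843 million.

-0.784 million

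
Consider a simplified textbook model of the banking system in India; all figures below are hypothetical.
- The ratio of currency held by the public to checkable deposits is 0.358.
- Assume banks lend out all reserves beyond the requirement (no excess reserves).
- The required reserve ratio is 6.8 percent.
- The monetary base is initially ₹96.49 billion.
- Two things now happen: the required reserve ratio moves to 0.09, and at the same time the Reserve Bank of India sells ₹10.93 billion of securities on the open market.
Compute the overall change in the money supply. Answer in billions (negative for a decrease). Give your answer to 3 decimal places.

Before: m₁ = (1 + 0.358) / (0.068 + 0.358) ≈ 3.187793, MB₁ = 96.49, so M₁ = 3.187793 × 96.49 ≈ 307.5901 billion.
After: m₂ = (1 + 0.358) / (0.09 + 0.358) = 3.031250, MB₂ = 96.49 − 10.93 = 85.56, so M₂ = 3.031250 × 85.56 ≈ 259.3537 billion.
ΔM = M₂ − M₁ = 259.3537 − 307.5901 = -48.2364 billion.

-48.236 billion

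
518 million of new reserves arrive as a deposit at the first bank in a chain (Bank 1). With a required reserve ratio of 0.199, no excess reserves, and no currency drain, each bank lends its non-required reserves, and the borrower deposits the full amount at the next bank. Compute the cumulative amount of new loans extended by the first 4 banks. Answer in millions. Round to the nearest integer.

1227 million

Bank i lends (1 − rr)^i of the original deposit: Bank 1 lends 518·0.8010 = 414.9180, Bank 2 lends 518·0.8010² ≈ 332.3493, and so on.
Summing a geometric series: total = 518·[0.8010·(1 − 0.8010^4) / (1 − 0.8010)] ≈ 1226.7148 million.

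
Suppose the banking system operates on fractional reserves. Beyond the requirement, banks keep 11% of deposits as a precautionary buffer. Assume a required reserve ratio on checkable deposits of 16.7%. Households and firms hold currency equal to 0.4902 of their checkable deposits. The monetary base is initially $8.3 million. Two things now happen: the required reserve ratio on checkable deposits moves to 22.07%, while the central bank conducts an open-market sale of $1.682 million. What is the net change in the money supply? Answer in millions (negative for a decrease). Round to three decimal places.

Before: m₁ = (1 + 0.4902) / (0.167 + 0.11 + 0.4902) ≈ 1.94239, MB₁ = 8.3, so M₁ = 1.94239 × 8.3 ≈ 16.1218 million.
After: m₂ = (1 + 0.4902) / (0.2207 + 0.11 + 0.4902) ≈ 1.81532, MB₂ = 8.3 − 1.682 = 6.618, so M₂ = 1.81532 × 6.618 ≈ 12.0138 million.
ΔM = M₂ − M₁ = 12.0138 − 16.1218 = -4.108 million.

-4.108 million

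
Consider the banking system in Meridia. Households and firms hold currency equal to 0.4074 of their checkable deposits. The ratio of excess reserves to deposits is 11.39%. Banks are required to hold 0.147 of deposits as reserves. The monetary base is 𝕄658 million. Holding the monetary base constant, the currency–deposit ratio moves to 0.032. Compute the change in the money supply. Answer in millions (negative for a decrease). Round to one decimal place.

Initially m₁ = (1 + 0.4074) / (0.147 + 0.1139 + 0.4074) ≈ 2.10594, so M₁ = 2.10594 × 658 ≈ 1385.7085 million.
After the change m₂ = (1 + 0.032) / (0.147 + 0.1139 + 0.032) ≈ 3.52339, so M₂ = 3.52339 × 658 ≈ 2318.3906 million.
ΔM = M₂ − M₁ = 2318.3906 − 1385.7085 = 932.6821 million.

𝕄932.7 million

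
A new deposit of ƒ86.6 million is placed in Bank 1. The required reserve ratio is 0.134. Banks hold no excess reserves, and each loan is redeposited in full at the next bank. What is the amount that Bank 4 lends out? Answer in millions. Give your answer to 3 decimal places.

ƒ48.707 million

Each bank lends a fraction (1 − rr) = 0.8660 of the deposit it receives, so Bank 4 receives 86.6·0.8660^3 and lends 86.6·0.8660^4 ≈ 48.7068 million.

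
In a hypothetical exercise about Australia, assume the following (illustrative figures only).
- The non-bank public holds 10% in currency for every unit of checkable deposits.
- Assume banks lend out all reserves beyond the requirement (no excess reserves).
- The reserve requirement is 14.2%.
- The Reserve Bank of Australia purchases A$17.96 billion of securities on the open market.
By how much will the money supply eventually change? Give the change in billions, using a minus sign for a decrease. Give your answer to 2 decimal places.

The money multiplier is m = (1 + c) / (rr + c) = (1 + 0.1) / (0.142 + 0.1) ≈ 4.54545.
The purchase adds 17.96 billion of base, so ΔM = m × ΔMB = 4.54545 × (+17.96) ≈ 81.6363 billion.

A$81.64 billion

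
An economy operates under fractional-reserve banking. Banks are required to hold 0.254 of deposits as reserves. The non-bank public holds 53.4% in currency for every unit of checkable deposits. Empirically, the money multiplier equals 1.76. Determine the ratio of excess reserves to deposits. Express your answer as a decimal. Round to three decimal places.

0.084

Using m = 1.76. Since m = (1 + c)/(c + rr + e), the denominator satisfies c + rr + e = (1 + c)/m = (1 + 0.534) / 1.76 ≈ 0.871591.
With c = 0.534 and rr = 0.254, the ratio of excess reserves to deposits is 0.871591 − 0.534 − 0.254 = 0.083591.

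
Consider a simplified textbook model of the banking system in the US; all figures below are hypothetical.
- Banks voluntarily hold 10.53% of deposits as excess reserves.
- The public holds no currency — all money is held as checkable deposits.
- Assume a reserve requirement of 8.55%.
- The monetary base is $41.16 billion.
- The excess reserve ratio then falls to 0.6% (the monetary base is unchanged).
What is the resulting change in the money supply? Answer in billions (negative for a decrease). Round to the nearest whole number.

Initially m₁ = 1 / (0.0855 + 0.1053) ≈ 5.2411, so M₁ = 5.2411 × 41.16 ≈ 215.7237 billion.
After the change m₂ = 1 / (0.0855 + 0.006) ≈ 10.9290, so M₂ = 10.9290 × 41.16 ≈ 449.8376 billion.
ΔM = M₂ − M₁ = 449.8376 − 215.7237 = 234.1139 billion.

$234 billion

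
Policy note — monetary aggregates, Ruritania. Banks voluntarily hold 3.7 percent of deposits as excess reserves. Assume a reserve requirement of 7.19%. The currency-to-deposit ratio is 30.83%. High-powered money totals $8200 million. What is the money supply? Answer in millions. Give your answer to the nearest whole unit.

$25714 million

The money multiplier is m = (1 + c) / (rr + e + c) = (1 + 0.3083) / (0.0719 + 0.037 + 0.3083) ≈ 3.13591.
So M = m × MB = 3.13591 × 8200 = 25714.462 million.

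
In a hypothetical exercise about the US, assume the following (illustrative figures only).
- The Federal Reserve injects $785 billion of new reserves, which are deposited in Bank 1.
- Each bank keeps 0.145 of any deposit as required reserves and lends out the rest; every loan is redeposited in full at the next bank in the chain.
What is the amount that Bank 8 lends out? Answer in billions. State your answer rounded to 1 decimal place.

Each bank lends a fraction (1 − rr) = 0.8550 of the deposit it receives, so Bank 8 receives 785·0.8550^7 and lends 785·0.8550^8 ≈ 224.1809 billion.

$224.2 billion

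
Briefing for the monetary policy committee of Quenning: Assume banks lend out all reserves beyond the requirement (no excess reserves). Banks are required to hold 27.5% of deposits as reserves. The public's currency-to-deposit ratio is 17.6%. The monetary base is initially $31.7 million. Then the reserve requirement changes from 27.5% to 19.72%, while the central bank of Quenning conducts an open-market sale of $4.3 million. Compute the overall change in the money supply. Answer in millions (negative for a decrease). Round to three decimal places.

$3.682 million

Before: m₁ = (1 + 0.176) / (0.275 + 0.176) ≈ 2.607539, MB₁ = 31.7, so M₁ = 2.607539 × 31.7 ≈ 82.659 million.
After: m₂ = (1 + 0.176) / (0.1972 + 0.176) ≈ 3.151125, MB₂ = 31.7 − 4.3 = 27.4, so M₂ = 3.151125 × 27.4 ≈ 86.3408 million.
ΔM = M₂ − M₁ = 86.3408 − 82.659 = 3.6818 million.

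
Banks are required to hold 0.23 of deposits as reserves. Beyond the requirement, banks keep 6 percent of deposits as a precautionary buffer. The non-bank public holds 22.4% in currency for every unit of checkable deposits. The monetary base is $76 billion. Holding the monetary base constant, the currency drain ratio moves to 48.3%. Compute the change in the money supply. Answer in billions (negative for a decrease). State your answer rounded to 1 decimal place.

Initially m₁ = (1 + 0.224) / (0.23 + 0.06 + 0.224) ≈ 2.3813, so M₁ = 2.3813 × 76 = 180.9788 billion.
After the change m₂ = (1 + 0.483) / (0.23 + 0.06 + 0.483) ≈ 1.9185, so M₂ = 1.9185 × 76 = 145.806 billion.
ΔM = M₂ − M₁ = 145.806 − 180.9788 = -35.1728 billion.

-35.2 billion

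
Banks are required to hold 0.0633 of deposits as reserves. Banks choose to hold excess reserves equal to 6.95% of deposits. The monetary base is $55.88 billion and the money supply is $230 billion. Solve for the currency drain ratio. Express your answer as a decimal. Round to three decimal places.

Using m = M/MB = 230/55.88 ≈ 4.115963. From m = (1 + c)/(c + rr + e), rearranging gives 1 + c = m·(c + rr + e), so c·(1 − m) = m·(rr + e) − 1.
Hence c = [m·(rr + e) − 1]/(1 − m) = [4.115963 × (0.0633 + 0.0695) − 1] / (1 − 4.115963) ≈ 0.145509.

0.146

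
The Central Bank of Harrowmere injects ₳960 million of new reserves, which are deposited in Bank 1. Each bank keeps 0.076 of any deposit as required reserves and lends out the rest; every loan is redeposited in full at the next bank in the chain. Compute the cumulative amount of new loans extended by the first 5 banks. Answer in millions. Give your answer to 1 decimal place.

₳3810.4 million

Bank i lends (1 − rr)^i of the original deposit: Bank 1 lends 960·0.9240 = 887.0400, Bank 2 lends 960·0.9240² ≈ 819.6250, and so on.
Summing a geometric series: total = 960·[0.9240·(1 − 0.9240^5) / (1 − 0.9240)] ≈ 3810.3677 million.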